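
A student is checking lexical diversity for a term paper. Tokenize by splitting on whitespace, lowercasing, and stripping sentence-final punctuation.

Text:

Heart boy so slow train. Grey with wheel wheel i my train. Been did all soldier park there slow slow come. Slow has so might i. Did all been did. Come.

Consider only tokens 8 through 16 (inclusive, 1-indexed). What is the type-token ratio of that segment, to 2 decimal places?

Segment tokens 8–16: wheel, wheel, i, my, train, been, did, all, soldier
Segment N = 9, segment V = 8.
TTR = 8 / 9 = 0.89

0.89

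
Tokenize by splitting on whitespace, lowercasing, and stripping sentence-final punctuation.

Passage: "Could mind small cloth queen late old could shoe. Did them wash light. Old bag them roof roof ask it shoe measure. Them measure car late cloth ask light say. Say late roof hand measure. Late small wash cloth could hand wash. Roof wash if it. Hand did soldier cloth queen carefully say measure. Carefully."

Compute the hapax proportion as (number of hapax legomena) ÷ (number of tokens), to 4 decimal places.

0.0909

Frequencies: cloth:4, late:4, wash:4, roof:4, measure:4, could:3, them:3, say:3, hand:3, small:2, queen:2, old:2, shoe:2, did:2, light:2, ask:2, it:2, carefully:2, mind:1, bag:1, … (3 more, each freq 1)
Hapax count = 5; token count = 55.
Ratio = 5 / 55 = 0.0909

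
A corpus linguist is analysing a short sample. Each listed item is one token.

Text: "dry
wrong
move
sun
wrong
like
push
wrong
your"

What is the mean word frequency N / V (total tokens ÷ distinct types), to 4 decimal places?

N = 9 tokens, V = 7 types.
Mean frequency = N / V = 9 / 7 = 1.2857

1.2857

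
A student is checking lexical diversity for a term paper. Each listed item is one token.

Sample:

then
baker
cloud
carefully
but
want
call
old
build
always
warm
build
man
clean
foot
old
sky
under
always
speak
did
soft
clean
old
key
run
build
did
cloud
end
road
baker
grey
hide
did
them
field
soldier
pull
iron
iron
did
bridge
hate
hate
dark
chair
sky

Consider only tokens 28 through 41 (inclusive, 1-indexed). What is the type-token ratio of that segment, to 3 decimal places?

0.857

Segment tokens 28–41: did, cloud, end, road, baker, grey, hide, did, them, field, soldier, pull, iron, iron
Segment N = 14, segment V = 12.
TTR = 12 / 14 = 0.857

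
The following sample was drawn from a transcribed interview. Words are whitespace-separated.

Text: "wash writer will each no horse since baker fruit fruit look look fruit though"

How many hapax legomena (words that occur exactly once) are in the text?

Frequencies: fruit:3, look:2, wash:1, writer:1, will:1, each:1, no:1, horse:1, since:1, baker:1, though:1
Hapax (freq=1): baker, each, horse, no, since, though, wash, will, writer

9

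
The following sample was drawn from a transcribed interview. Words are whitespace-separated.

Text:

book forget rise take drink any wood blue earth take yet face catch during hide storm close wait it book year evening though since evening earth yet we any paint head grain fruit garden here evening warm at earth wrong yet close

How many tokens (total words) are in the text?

Tokens: book, forget, rise, take, drink, any, wood, blue, earth, take, yet, face, catch, during, hide, storm, close, wait, it, book, year, evening, though, since, evening, earth, yet, we, any, paint, head, grain, fruit, garden, here, evening, warm, at, earth, wrong, yet, close
N = 42

42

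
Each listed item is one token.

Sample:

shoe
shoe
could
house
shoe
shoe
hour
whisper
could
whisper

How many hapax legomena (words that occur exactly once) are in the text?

Frequencies: shoe:4, could:2, whisper:2, house:1, hour:1
Hapax (freq=1): hour, house

2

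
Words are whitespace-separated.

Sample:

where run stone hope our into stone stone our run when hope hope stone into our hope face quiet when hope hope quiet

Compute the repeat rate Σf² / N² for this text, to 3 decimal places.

0.149

Frequencies: hope:6, stone:4, our:3, run:2, into:2, when:2, quiet:2, where:1, face:1
Σf² = 79; N² = 529
Repeat rate = 79 / 529 = 0.149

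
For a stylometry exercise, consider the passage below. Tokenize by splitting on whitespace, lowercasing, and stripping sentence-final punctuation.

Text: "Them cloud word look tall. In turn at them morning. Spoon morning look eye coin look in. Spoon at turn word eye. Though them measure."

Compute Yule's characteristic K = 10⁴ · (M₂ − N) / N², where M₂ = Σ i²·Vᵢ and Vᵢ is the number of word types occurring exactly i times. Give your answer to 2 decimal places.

416.00

Frequencies: them:3, look:3, word:2, in:2, turn:2, at:2, morning:2, spoon:2, eye:2, cloud:1, tall:1, coin:1, though:1, measure:1
N = 25. Frequency spectrum: V_1=5, V_2=7, V_3=2
M₂ = 1²·5 + 2²·7 + 3²·2 = 51
K = 10000 × (51 − 25) / 25² = 416.00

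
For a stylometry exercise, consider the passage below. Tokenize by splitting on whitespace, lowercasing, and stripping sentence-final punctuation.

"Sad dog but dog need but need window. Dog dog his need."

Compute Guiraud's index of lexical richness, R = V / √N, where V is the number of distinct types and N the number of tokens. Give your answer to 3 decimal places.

1.732

N = 12, V = 6.
√N = 3.464102
R = 6 / 3.464102 = 1.732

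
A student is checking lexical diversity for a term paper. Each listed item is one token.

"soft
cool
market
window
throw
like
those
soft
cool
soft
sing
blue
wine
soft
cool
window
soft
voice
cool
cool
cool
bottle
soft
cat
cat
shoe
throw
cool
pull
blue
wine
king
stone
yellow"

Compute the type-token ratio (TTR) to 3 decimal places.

N = 34 tokens, V = 18 types.
TTR = V / N = 18 / 34 = 0.529

0.529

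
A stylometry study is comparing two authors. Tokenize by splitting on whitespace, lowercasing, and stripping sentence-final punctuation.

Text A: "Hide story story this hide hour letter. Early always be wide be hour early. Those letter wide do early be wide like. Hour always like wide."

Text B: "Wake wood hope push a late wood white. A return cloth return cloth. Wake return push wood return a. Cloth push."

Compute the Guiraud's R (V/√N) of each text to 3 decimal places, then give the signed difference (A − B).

A: V=12, N=26, R=2.353
B: V=9, N=21, R=1.964
Difference = 2.353 − 1.964 = 0.389

0.389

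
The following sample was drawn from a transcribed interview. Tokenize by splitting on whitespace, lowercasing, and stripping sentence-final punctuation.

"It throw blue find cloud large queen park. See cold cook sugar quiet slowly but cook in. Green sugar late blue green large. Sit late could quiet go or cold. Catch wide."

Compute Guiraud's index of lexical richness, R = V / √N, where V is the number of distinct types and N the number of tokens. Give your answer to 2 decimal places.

N = 32, V = 24.
√N = 5.656854
R = 24 / 5.656854 = 4.24

4.24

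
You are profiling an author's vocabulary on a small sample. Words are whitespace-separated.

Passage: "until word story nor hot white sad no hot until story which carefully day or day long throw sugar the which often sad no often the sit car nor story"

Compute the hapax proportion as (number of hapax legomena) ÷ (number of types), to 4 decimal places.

0.4737

Frequencies: story:3, until:2, nor:2, hot:2, sad:2, no:2, which:2, day:2, the:2, often:2, word:1, white:1, carefully:1, or:1, long:1, throw:1, sugar:1, sit:1, car:1
Hapax count = 9; type count = 19.
Ratio = 9 / 19 = 0.4737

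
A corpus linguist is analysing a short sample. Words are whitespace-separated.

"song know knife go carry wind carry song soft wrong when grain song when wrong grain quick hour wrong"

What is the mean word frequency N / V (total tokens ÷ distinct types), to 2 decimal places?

1.58

N = 19 tokens, V = 12 types.
Mean frequency = N / V = 19 / 12 = 1.58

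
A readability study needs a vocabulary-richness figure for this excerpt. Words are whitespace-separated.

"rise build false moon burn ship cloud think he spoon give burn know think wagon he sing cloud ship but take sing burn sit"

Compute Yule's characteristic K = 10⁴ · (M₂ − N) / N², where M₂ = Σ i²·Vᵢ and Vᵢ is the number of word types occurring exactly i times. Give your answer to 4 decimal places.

Frequencies: burn:3, ship:2, cloud:2, think:2, he:2, sing:2, rise:1, build:1, false:1, moon:1, spoon:1, give:1, know:1, wagon:1, but:1, take:1, sit:1
N = 24. Frequency spectrum: V_1=11, V_2=5, V_3=1
M₂ = 1²·11 + 2²·5 + 3²·1 = 40
K = 10000 × (40 − 24) / 24² = 277.7778

277.7778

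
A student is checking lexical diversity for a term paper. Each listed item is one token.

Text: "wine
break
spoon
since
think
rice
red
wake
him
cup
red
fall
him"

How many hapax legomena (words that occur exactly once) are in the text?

Frequencies: red:2, him:2, wine:1, break:1, spoon:1, since:1, think:1, rice:1, wake:1, cup:1, fall:1
Hapax (freq=1): break, cup, fall, rice, since, spoon, think, wake, wine

9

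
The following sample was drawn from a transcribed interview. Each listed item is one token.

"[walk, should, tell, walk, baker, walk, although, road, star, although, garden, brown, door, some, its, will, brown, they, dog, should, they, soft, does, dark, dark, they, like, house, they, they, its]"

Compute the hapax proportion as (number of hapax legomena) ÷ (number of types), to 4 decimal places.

0.6500

Frequencies: they:5, walk:3, should:2, although:2, brown:2, its:2, dark:2, tell:1, baker:1, road:1, star:1, garden:1, door:1, some:1, will:1, dog:1, soft:1, does:1, like:1, house:1
Hapax count = 13; type count = 20.
Ratio = 13 / 20 = 0.6500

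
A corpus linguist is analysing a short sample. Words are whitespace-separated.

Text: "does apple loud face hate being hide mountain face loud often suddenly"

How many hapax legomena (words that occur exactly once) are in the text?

Frequencies: loud:2, face:2, does:1, apple:1, hate:1, being:1, hide:1, mountain:1, often:1, suddenly:1
Hapax (freq=1): apple, being, does, hate, hide, mountain, often, suddenly

8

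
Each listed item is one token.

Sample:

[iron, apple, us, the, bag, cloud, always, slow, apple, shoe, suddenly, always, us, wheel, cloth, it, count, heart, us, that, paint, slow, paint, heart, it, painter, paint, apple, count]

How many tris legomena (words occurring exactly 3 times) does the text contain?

3

Frequencies: apple:3, us:3, paint:3, always:2, slow:2, it:2, count:2, heart:2, iron:1, the:1, bag:1, cloud:1, shoe:1, suddenly:1, wheel:1, cloth:1, that:1, painter:1
Words with frequency 3: apple, paint, us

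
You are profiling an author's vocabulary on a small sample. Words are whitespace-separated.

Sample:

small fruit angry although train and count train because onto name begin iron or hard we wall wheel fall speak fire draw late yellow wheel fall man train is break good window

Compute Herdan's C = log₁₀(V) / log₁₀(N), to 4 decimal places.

N = 32, V = 28.
log₁₀(V) = 1.447158, log₁₀(N) = 1.505150
C = 1.447158 / 1.505150 = 0.9615

0.9615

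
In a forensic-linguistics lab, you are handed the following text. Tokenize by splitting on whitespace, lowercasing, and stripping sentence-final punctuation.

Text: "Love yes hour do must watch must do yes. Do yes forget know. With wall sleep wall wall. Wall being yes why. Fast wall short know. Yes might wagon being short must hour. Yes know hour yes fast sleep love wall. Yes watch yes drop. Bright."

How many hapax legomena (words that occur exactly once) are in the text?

7

Frequencies: yes:9, wall:6, hour:3, do:3, must:3, know:3, love:2, watch:2, sleep:2, being:2, fast:2, short:2, forget:1, with:1, why:1, might:1, wagon:1, drop:1, bright:1
Hapax (freq=1): bright, drop, forget, might, wagon, why, with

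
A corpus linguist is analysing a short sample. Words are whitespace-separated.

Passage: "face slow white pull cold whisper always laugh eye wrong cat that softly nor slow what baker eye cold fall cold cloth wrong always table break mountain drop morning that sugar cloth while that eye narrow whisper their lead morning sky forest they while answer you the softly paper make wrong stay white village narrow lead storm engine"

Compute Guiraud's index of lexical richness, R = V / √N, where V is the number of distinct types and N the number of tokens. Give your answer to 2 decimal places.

N = 58, V = 40.
√N = 7.615773
R = 40 / 7.615773 = 5.25

5.25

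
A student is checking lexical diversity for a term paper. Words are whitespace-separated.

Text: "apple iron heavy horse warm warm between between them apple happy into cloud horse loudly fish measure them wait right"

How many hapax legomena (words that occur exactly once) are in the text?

10

Frequencies: apple:2, horse:2, warm:2, between:2, them:2, iron:1, heavy:1, happy:1, into:1, cloud:1, loudly:1, fish:1, measure:1, wait:1, right:1
Hapax (freq=1): cloud, fish, happy, heavy, into, iron, loudly, measure, right, wait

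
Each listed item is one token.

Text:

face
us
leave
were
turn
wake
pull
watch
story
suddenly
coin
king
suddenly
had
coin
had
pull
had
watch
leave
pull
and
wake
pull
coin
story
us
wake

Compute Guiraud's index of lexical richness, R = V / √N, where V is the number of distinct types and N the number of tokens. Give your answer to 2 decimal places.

2.65

N = 28, V = 14.
√N = 5.291503
R = 14 / 5.291503 = 2.65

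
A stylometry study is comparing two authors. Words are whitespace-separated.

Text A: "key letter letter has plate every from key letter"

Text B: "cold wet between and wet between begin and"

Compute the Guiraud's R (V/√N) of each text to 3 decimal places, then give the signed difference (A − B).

A: V=6, N=9, R=2.000
B: V=5, N=8, R=1.768
Difference = 2.000 − 1.768 = 0.232

0.232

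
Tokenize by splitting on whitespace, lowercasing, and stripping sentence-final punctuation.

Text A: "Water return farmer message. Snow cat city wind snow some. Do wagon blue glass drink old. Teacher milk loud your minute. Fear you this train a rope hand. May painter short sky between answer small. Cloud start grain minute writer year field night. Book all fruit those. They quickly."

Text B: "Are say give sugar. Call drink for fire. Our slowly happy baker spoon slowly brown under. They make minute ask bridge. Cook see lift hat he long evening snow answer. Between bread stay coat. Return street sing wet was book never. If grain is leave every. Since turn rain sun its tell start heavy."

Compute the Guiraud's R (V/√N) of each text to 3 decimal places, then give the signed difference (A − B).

A: V=47, N=49, R=6.714
B: V=53, N=54, R=7.212
Difference = 6.714 − 7.212 = -0.498

-0.498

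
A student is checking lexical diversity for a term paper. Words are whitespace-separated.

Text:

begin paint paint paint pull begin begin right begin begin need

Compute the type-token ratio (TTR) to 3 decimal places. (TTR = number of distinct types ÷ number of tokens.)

N = 11 tokens, V = 5 types.
TTR = V / N = 5 / 11 = 0.455

0.455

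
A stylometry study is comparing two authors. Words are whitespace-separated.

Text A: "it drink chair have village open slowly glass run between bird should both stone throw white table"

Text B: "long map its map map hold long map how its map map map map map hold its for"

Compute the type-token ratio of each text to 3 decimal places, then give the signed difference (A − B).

0.667

TTR(A) = 17/17 = 1.000
TTR(B) = 6/18 = 0.333
Difference = 1.000 − 0.333 = 0.667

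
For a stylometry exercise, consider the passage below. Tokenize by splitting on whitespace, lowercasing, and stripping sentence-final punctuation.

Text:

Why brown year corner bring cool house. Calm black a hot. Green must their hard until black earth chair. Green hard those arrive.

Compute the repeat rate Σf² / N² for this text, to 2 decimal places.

Frequencies: black:2, green:2, hard:2, why:1, brown:1, year:1, corner:1, bring:1, cool:1, house:1, calm:1, a:1, hot:1, must:1, their:1, until:1, earth:1, chair:1, those:1, arrive:1
Σf² = 29; N² = 529
Repeat rate = 29 / 529 = 0.05

0.05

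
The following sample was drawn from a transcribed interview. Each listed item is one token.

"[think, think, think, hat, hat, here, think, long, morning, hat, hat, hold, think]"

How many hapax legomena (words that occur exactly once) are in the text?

4

Frequencies: think:5, hat:4, here:1, long:1, morning:1, hold:1
Hapax (freq=1): here, hold, long, morning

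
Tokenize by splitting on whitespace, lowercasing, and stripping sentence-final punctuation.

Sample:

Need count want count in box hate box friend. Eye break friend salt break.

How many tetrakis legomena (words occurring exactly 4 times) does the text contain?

0

Frequencies: count:2, box:2, friend:2, break:2, need:1, want:1, in:1, hate:1, eye:1, salt:1
Words with frequency 4: (none)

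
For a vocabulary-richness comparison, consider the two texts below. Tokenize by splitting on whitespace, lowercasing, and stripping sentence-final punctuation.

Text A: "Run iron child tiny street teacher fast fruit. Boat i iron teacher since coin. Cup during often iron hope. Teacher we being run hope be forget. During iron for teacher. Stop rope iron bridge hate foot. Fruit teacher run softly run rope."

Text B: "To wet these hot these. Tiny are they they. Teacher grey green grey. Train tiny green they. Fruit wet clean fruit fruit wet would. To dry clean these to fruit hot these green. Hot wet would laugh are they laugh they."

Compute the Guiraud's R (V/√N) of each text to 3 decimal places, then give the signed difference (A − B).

1.667

A: V=27, N=42, R=4.166
B: V=16, N=41, R=2.499
Difference = 4.166 − 2.499 = 1.667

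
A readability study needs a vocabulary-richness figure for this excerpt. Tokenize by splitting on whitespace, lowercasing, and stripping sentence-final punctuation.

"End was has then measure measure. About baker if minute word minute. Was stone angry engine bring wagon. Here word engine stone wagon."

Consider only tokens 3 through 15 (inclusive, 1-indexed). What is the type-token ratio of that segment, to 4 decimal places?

Segment tokens 3–15: has, then, measure, measure, about, baker, if, minute, word, minute, was, stone, angry
Segment N = 13, segment V = 11.
TTR = 11 / 13 = 0.8462

0.8462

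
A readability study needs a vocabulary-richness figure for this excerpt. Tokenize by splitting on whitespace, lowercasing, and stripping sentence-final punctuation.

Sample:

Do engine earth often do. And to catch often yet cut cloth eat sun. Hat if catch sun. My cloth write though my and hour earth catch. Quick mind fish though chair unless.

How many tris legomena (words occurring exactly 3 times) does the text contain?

1

Frequencies: catch:3, do:2, earth:2, often:2, and:2, cloth:2, sun:2, my:2, though:2, engine:1, to:1, yet:1, cut:1, eat:1, hat:1, if:1, write:1, hour:1, quick:1, mind:1, … (3 more, each freq 1)
Words with frequency 3: catch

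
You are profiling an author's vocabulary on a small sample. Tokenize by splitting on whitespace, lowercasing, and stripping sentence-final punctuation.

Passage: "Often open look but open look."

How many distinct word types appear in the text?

4

Distinct types: {but, look, often, open}
V = 4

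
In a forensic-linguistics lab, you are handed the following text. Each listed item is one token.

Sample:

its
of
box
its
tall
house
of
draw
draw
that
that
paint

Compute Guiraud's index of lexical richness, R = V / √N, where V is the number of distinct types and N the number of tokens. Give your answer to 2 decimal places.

N = 12, V = 8.
√N = 3.464102
R = 8 / 3.464102 = 2.31

2.31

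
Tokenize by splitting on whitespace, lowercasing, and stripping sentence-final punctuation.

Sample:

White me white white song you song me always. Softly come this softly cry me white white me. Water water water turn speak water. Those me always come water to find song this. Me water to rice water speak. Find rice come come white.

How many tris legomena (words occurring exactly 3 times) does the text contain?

Frequencies: water:7, white:6, me:6, come:4, song:3, always:2, softly:2, this:2, speak:2, to:2, find:2, rice:2, you:1, cry:1, turn:1, those:1
Words with frequency 3: song

1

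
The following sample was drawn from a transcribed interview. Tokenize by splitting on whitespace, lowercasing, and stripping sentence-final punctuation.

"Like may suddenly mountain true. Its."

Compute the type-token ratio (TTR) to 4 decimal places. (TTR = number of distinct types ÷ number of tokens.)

1.0000

N = 6 tokens, V = 6 types.
TTR = V / N = 6 / 6 = 1.0000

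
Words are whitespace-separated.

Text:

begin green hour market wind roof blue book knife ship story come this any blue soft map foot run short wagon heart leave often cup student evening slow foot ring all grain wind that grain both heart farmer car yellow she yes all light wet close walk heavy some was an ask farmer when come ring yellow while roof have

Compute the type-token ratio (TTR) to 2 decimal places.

0.82

N = 60 tokens, V = 49 types.
TTR = V / N = 49 / 60 = 0.82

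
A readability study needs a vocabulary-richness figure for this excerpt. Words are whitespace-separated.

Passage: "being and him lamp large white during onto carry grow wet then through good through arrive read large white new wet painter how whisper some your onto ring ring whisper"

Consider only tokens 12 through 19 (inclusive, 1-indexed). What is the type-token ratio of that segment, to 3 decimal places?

0.875

Segment tokens 12–19: then, through, good, through, arrive, read, large, white
Segment N = 8, segment V = 7.
TTR = 7 / 8 = 0.875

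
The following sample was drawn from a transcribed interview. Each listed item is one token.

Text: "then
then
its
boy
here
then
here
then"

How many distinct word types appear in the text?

Distinct types: {boy, here, its, then}
V = 4

4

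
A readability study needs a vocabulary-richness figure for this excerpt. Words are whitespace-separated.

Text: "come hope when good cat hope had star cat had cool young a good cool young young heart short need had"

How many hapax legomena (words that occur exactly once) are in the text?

7

Frequencies: had:3, young:3, hope:2, good:2, cat:2, cool:2, come:1, when:1, star:1, a:1, heart:1, short:1, need:1
Hapax (freq=1): a, come, heart, need, short, star, when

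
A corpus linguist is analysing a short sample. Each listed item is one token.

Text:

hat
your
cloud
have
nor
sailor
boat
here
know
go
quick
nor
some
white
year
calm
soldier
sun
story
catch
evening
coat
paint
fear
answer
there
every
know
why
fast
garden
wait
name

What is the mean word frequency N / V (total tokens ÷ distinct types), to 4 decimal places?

N = 33 tokens, V = 31 types.
Mean frequency = N / V = 33 / 31 = 1.0645

1.0645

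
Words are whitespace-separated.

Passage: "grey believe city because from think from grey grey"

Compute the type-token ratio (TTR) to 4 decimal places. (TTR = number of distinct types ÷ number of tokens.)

N = 9 tokens, V = 6 types.
TTR = V / N = 6 / 9 = 0.6667

0.6667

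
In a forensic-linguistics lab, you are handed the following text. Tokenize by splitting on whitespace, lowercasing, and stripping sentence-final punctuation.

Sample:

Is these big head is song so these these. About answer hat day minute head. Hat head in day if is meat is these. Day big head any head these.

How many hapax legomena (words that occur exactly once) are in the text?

Frequencies: these:5, head:5, is:4, day:3, big:2, hat:2, song:1, so:1, about:1, answer:1, minute:1, in:1, if:1, meat:1, any:1
Hapax (freq=1): about, answer, any, if, in, meat, minute, so, song

9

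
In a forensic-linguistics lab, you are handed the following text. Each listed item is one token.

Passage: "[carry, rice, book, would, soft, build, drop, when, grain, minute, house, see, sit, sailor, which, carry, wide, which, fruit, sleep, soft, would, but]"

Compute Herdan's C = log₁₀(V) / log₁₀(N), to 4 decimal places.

N = 23, V = 19.
log₁₀(V) = 1.278754, log₁₀(N) = 1.361728
C = 1.278754 / 1.361728 = 0.9391

0.9391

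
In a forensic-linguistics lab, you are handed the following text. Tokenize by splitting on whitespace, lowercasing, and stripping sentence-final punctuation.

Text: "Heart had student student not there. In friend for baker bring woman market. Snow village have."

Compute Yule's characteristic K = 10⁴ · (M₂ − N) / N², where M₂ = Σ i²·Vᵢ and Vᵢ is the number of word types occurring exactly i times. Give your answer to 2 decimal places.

78.13

Frequencies: student:2, heart:1, had:1, not:1, there:1, in:1, friend:1, for:1, baker:1, bring:1, woman:1, market:1, snow:1, village:1, have:1
N = 16. Frequency spectrum: V_1=14, V_2=1
M₂ = 1²·14 + 2²·1 = 18
K = 10000 × (18 − 16) / 16² = 78.13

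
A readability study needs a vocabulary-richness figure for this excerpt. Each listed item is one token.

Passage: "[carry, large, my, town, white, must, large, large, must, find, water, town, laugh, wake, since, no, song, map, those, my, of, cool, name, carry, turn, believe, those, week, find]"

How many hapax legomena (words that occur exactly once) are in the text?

14

Frequencies: large:3, carry:2, my:2, town:2, must:2, find:2, those:2, white:1, water:1, laugh:1, wake:1, since:1, no:1, song:1, map:1, of:1, cool:1, name:1, turn:1, believe:1, … (1 more, each freq 1)
Hapax (freq=1): believe, cool, laugh, map, name, no, of, since, song, turn, wake, water, week, white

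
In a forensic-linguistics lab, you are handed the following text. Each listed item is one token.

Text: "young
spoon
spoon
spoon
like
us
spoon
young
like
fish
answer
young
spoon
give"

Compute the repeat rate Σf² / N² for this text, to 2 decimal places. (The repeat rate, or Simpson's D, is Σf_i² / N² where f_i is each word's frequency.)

Frequencies: spoon:5, young:3, like:2, us:1, fish:1, answer:1, give:1
Σf² = 42; N² = 196
Repeat rate = 42 / 196 = 0.21

0.21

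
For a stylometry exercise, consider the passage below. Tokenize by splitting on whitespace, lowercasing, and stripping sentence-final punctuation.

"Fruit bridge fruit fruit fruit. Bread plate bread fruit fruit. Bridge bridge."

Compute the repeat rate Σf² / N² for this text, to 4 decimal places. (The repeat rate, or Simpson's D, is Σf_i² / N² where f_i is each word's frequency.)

0.3472

Frequencies: fruit:6, bridge:3, bread:2, plate:1
Σf² = 50; N² = 144
Repeat rate = 50 / 144 = 0.3472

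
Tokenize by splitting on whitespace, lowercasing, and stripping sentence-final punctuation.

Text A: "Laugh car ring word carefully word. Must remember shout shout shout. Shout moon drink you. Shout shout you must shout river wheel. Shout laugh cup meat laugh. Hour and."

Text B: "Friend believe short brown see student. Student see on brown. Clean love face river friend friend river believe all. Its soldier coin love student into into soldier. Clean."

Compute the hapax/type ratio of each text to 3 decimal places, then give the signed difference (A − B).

A: hapax=12, V=17, ratio=0.706
B: hapax=6, V=16, ratio=0.375
Difference = 0.706 − 0.375 = 0.331

0.331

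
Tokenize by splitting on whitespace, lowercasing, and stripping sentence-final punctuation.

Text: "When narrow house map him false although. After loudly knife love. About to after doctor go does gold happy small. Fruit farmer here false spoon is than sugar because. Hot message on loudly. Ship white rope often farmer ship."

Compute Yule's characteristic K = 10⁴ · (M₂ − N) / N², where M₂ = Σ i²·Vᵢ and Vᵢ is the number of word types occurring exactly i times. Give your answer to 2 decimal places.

Frequencies: false:2, after:2, loudly:2, farmer:2, ship:2, when:1, narrow:1, house:1, map:1, him:1, although:1, knife:1, love:1, about:1, to:1, doctor:1, go:1, does:1, gold:1, happy:1, … (14 more, each freq 1)
N = 39. Frequency spectrum: V_1=29, V_2=5
M₂ = 1²·29 + 2²·5 = 49
K = 10000 × (49 − 39) / 39² = 65.75

65.75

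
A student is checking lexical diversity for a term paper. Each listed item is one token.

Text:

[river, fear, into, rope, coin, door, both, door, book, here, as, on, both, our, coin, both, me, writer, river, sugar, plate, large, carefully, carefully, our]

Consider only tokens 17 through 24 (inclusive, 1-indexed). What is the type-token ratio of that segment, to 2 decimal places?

Segment tokens 17–24: me, writer, river, sugar, plate, large, carefully, carefully
Segment N = 8, segment V = 7.
TTR = 7 / 8 = 0.88

0.88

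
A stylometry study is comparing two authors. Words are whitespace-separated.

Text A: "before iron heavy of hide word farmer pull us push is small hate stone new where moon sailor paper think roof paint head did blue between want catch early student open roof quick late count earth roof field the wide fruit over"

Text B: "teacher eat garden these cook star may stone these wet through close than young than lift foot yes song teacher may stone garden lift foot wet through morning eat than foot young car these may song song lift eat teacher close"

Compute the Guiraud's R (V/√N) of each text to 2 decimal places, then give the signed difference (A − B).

3.20

A: V=40, N=42, R=6.17
B: V=19, N=41, R=2.97
Difference = 6.17 − 2.97 = 3.20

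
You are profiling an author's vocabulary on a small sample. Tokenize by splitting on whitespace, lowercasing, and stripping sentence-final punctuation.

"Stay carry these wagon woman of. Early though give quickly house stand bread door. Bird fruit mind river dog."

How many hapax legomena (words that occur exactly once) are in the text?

19

Frequencies: stay:1, carry:1, these:1, wagon:1, woman:1, of:1, early:1, though:1, give:1, quickly:1, house:1, stand:1, bread:1, door:1, bird:1, fruit:1, mind:1, river:1, dog:1
Hapax (freq=1): bird, bread, carry, dog, door, early, fruit, give, house, mind, of, quickly, river, stand, stay, these, though, wagon, woman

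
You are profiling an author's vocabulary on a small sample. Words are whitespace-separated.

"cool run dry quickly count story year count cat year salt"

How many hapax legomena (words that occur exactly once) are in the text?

7

Frequencies: count:2, year:2, cool:1, run:1, dry:1, quickly:1, story:1, cat:1, salt:1
Hapax (freq=1): cat, cool, dry, quickly, run, salt, story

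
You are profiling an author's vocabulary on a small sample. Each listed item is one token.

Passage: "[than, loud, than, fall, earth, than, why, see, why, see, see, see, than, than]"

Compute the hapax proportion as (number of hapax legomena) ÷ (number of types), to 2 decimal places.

0.50

Frequencies: than:5, see:4, why:2, loud:1, fall:1, earth:1
Hapax count = 3; type count = 6.
Ratio = 3 / 6 = 0.50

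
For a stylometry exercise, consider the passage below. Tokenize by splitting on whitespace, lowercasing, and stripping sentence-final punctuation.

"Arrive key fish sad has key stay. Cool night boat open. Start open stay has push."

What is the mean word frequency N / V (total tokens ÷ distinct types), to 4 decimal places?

N = 16 tokens, V = 12 types.
Mean frequency = N / V = 16 / 12 = 1.3333

1.3333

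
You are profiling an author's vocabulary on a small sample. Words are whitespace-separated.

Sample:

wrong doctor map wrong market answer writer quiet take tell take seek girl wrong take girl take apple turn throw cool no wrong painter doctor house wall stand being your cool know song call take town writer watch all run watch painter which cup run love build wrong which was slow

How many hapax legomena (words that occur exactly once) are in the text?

25

Frequencies: wrong:5, take:5, doctor:2, writer:2, girl:2, cool:2, painter:2, watch:2, run:2, which:2, map:1, market:1, answer:1, quiet:1, tell:1, seek:1, apple:1, turn:1, throw:1, no:1, … (15 more, each freq 1)
Hapax (freq=1): all, answer, apple, being, build, call, cup, house, know, love, map, market, no, quiet, seek, slow, song, stand, tell, throw, town, turn, wall, was, your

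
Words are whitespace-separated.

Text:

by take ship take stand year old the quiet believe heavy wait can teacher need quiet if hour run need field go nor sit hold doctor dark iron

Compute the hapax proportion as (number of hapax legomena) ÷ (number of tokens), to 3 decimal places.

Frequencies: take:2, quiet:2, need:2, by:1, ship:1, stand:1, year:1, old:1, the:1, believe:1, heavy:1, wait:1, can:1, teacher:1, if:1, hour:1, run:1, field:1, go:1, nor:1, … (5 more, each freq 1)
Hapax count = 22; token count = 28.
Ratio = 22 / 28 = 0.786

0.786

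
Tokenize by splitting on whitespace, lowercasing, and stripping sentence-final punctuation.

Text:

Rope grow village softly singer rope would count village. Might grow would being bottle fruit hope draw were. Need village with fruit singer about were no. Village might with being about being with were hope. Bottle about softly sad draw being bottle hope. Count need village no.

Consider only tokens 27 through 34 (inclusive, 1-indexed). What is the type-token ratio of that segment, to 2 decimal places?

0.75

Segment tokens 27–34: village, might, with, being, about, being, with, were
Segment N = 8, segment V = 6.
TTR = 6 / 8 = 0.75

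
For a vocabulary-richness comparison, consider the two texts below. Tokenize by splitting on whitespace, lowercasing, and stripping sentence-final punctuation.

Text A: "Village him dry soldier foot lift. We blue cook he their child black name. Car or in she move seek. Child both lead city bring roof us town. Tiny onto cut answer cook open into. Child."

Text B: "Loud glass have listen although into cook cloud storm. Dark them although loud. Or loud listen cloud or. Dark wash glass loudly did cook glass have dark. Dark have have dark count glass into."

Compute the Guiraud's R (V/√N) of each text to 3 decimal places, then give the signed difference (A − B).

A: V=33, N=36, R=5.500
B: V=16, N=34, R=2.744
Difference = 5.500 − 2.744 = 2.756

2.756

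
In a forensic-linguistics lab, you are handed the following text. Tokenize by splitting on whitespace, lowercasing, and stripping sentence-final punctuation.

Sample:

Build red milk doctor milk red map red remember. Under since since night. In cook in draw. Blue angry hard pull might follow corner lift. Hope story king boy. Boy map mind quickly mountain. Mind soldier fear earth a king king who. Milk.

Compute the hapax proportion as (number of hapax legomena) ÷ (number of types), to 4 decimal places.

0.7500

Frequencies: red:3, milk:3, king:3, map:2, since:2, in:2, boy:2, mind:2, build:1, doctor:1, remember:1, under:1, night:1, cook:1, draw:1, blue:1, angry:1, hard:1, pull:1, might:1, … (12 more, each freq 1)
Hapax count = 24; type count = 32.
Ratio = 24 / 32 = 0.7500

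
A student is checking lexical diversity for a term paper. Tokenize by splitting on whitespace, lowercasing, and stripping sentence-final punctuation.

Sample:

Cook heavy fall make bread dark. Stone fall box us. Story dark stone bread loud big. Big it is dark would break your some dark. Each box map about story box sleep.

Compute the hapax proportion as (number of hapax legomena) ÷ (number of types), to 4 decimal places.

Frequencies: dark:4, box:3, fall:2, bread:2, stone:2, story:2, big:2, cook:1, heavy:1, make:1, us:1, loud:1, it:1, is:1, would:1, break:1, your:1, some:1, each:1, map:1, … (2 more, each freq 1)
Hapax count = 15; type count = 22.
Ratio = 15 / 22 = 0.6818

0.6818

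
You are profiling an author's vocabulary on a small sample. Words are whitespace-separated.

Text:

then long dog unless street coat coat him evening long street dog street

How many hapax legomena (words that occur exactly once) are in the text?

Frequencies: street:3, long:2, dog:2, coat:2, then:1, unless:1, him:1, evening:1
Hapax (freq=1): evening, him, then, unless

4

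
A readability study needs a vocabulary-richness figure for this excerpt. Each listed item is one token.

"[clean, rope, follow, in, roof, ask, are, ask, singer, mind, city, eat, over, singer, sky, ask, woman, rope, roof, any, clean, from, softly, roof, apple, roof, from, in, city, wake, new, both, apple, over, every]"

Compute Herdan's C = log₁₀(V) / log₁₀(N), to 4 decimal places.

0.8694

N = 35, V = 22.
log₁₀(V) = 1.342423, log₁₀(N) = 1.544068
C = 1.342423 / 1.544068 = 0.8694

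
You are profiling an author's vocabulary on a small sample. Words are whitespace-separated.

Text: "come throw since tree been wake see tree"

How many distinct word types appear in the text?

7

Distinct types: {been, come, see, since, throw, tree, wake}
V = 7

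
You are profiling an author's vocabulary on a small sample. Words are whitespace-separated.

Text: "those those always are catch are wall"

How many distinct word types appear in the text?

Distinct types: {always, are, catch, those, wall}
V = 5

5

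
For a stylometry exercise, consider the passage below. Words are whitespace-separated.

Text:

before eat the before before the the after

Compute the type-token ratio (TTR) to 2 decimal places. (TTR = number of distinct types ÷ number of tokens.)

0.50

N = 8 tokens, V = 4 types.
TTR = V / N = 4 / 8 = 0.50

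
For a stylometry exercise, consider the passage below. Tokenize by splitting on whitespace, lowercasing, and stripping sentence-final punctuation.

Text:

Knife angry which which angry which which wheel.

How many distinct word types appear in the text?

4

Distinct types: {angry, knife, wheel, which}
V = 4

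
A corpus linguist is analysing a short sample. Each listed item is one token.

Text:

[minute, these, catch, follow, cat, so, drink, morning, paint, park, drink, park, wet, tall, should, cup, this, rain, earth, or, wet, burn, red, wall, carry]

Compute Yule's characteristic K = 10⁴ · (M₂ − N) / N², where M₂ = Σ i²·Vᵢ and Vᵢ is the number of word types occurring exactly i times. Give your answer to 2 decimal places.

96.00

Frequencies: drink:2, park:2, wet:2, minute:1, these:1, catch:1, follow:1, cat:1, so:1, morning:1, paint:1, tall:1, should:1, cup:1, this:1, rain:1, earth:1, or:1, burn:1, red:1, … (2 more, each freq 1)
N = 25. Frequency spectrum: V_1=19, V_2=3
M₂ = 1²·19 + 2²·3 = 31
K = 10000 × (31 − 25) / 25² = 96.00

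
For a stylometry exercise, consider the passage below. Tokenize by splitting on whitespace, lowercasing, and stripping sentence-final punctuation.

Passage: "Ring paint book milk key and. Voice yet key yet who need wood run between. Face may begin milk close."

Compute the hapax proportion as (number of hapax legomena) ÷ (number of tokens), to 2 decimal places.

0.70

Frequencies: milk:2, key:2, yet:2, ring:1, paint:1, book:1, and:1, voice:1, who:1, need:1, wood:1, run:1, between:1, face:1, may:1, begin:1, close:1
Hapax count = 14; token count = 20.
Ratio = 14 / 20 = 0.70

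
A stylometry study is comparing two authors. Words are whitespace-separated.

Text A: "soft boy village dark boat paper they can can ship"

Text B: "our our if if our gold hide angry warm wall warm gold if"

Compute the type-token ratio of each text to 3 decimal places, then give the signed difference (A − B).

TTR(A) = 9/10 = 0.900
TTR(B) = 7/13 = 0.538
Difference = 0.900 − 0.538 = 0.362

0.362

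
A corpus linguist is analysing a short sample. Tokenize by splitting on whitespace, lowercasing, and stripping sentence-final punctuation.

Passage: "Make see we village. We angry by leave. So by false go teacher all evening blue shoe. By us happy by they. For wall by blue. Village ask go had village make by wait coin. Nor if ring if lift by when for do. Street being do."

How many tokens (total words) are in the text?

47

Tokens: make, see, we, village, we, angry, by, leave, so, by, false, go, teacher, all, evening, blue, shoe, by, us, happy, by, they, for, wall, by, blue, village, ask, go, had, village, make, by, wait, coin, nor, if, ring, if, lift, by, when, for, do, street, being, do
N = 47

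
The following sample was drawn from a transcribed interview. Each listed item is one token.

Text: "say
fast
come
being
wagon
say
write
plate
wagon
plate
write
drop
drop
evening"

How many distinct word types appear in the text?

Distinct types: {being, come, drop, evening, fast, plate, say, wagon, write}
V = 9

9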